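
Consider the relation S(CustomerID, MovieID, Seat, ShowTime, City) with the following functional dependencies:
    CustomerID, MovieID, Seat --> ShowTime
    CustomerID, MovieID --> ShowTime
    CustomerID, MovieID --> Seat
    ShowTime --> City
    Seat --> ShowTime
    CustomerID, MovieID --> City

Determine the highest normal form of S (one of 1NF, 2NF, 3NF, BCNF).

2NF

Candidate key: {CustomerID, MovieID}. Prime attributes: {CustomerID, MovieID}.
ShowTime --> City: {ShowTime}⁺ = {City, ShowTime}, which is not all of the attributes, so the left side is not a superkey — BCNF is violated.
Because {City} is non-prime and the left side of ShowTime --> City is not a superkey, the relation is not in 3NF.
No proper subset of a key has a non-prime attribute in its closure, so there is no partial dependency; 2NF holds.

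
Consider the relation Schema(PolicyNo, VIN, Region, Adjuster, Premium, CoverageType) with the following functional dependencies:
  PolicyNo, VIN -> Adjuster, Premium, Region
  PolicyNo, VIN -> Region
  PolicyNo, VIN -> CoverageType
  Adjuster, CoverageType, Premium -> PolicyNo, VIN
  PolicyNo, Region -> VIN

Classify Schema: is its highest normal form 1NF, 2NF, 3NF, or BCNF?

BCNF

Candidate keys: {Adjuster, CoverageType, Premium}, {PolicyNo, Region}, {PolicyNo, VIN}. Prime attributes: {Adjuster, CoverageType, PolicyNo, Premium, Region, VIN}.
Every FD has a superkey on the left, so the relation is in BCNF.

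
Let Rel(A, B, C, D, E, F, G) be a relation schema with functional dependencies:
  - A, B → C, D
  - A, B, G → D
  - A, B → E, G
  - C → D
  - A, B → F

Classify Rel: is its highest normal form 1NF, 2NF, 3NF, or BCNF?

2NF

Candidate key: {A, B}. Prime attributes: {A, B}.
For C → D we have {C}⁺ = {C, D}; {C} is not a superkey, so BCNF fails.
C → D has non-prime {D} on the right and a non-superkey on the left, so 3NF fails.
No proper subset of a key has a non-prime attribute in its closure, so there is no partial dependency; 2NF holds.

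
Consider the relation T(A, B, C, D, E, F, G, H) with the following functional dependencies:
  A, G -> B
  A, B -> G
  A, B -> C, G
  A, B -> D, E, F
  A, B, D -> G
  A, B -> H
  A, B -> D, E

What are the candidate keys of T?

{A, B}, {A, G}

No FD produces {A}, so it must be in every candidate key.
{A, B}⁺ = {A, B, C, D, E, F, G, H}, which is every attribute, so {A, B} is a candidate key.
{A, G}⁺ = {A, B, C, D, E, F, G, H}, which is every attribute, so {A, G} is a candidate key.
These are minimal and exhaustive — every other superkey contains one of them.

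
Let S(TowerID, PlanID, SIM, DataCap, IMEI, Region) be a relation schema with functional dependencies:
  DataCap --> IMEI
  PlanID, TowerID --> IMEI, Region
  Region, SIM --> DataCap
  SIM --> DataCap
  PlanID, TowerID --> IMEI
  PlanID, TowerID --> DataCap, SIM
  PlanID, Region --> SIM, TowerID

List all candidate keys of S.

No FD produces {PlanID}, so it must be in every candidate key.
Closure of {PlanID, Region} is {DataCap, IMEI, PlanID, Region, SIM, TowerID}, the whole schema; {PlanID, Region} is a candidate key.
Closure of {PlanID, TowerID} is {DataCap, IMEI, PlanID, Region, SIM, TowerID}, the whole schema; {PlanID, TowerID} is a candidate key.
Any other superkey properly contains one of these, so there are no further candidate keys.

{PlanID, Region}, {PlanID, TowerID}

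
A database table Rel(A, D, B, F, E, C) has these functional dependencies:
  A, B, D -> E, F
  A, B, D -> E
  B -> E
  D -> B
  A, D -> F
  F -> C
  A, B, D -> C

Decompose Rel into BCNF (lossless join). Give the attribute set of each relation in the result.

{A, D, F}; {B, D}; {B, E}; {C, F}

Candidate key of the original relation: {A, D}.
Within {A, B, C, D, E, F}: {B}⁺ ∩ {A, B, C, D, E, F} = {B, E}, not the whole set, so B -> E violates BCNF; decompose into {B, E} and {A, B, C, D, F}.
{B, E} is in BCNF.
Within {A, B, C, D, F}: {D}⁺ ∩ {A, B, C, D, F} = {B, D}, not the whole set, so D -> B violates BCNF; decompose into {B, D} and {A, C, D, F}.
{B, D} is in BCNF.
Within {A, C, D, F}: {F}⁺ ∩ {A, C, D, F} = {C, F}, not the whole set, so F -> C violates BCNF; decompose into {C, F} and {A, D, F}.
{C, F} is in BCNF.
{A, D, F} is in BCNF.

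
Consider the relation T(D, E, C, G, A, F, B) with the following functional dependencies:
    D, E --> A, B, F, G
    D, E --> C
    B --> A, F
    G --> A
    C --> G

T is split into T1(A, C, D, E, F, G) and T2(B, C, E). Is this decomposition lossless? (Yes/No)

No

T1 ∩ T2 = {C, E}; its closure under F is {A, C, E, G}.
T1 ⊄ {A, C, E, G} and T2 ⊄ {A, C, E, G}, so the split is lossy.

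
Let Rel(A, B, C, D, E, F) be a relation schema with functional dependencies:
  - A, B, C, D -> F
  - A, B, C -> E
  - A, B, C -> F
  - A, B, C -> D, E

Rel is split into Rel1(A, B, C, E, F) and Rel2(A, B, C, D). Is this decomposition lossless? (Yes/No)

Yes

Common attributes: {A, B, C}; their closure is {A, B, C, D, E, F}.
This includes all of Rel1, so the common attributes are a superkey of Rel1 — the join is lossless.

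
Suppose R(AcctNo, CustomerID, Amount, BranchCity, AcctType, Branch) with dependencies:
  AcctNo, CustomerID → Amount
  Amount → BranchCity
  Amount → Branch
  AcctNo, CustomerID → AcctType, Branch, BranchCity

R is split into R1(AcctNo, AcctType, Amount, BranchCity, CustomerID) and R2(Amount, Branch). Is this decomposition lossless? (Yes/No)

Yes

Common attributes: {Amount}; their closure is {Amount, Branch, BranchCity}.
This includes all of R2, so the common attributes are a superkey of R2 — the join is lossless.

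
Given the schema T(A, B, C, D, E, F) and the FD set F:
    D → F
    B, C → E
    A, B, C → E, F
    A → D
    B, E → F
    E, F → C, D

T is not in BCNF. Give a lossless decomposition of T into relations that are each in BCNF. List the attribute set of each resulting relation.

Candidate keys of the original relation: {A, B, C}, {A, B, E}.
{A, B, C, D, E, F}: {D} determines {D, F} here but is not a superkey — split on D → F, giving {D, F} and {A, B, C, D, E}.
{D, F} is in BCNF.
{A, B, C, D, E}: {B, C} determines {B, C, D, E} here but is not a superkey — split on B, C → D, E, giving {B, C, D, E} and {A, B, C}.
{B, C, D, E}: {D, E} determines {C, D, E} here but is not a superkey — split on D, E → C, giving {C, D, E} and {B, D, E}.
{C, D, E} is in BCNF.
{B, D, E} is in BCNF.
{A, B, C} is in BCNF.

{A, B, C}; {B, D, E}; {C, D, E}; {D, F}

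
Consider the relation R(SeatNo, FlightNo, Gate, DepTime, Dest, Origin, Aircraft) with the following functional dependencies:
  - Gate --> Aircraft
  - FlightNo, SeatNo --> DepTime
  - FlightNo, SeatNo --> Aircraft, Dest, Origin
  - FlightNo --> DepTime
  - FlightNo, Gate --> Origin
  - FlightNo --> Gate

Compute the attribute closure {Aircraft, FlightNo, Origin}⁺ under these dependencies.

Start with {Aircraft, FlightNo, Origin}.
FlightNo --> DepTime applies; add {DepTime} → now {Aircraft, DepTime, FlightNo, Origin}.
FlightNo --> Gate applies; add {Gate} → now {Aircraft, DepTime, FlightNo, Gate, Origin}.
No further FD applies.

{Aircraft, DepTime, FlightNo, Gate, Origin}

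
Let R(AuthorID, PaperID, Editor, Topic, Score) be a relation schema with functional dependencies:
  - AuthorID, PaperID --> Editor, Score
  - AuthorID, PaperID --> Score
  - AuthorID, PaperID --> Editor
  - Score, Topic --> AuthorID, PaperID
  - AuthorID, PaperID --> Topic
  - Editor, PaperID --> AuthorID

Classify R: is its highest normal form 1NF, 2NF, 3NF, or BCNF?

Candidate keys: {AuthorID, PaperID}, {Editor, PaperID}, {Score, Topic}. Prime attributes: {AuthorID, Editor, PaperID, Score, Topic}.
The left-hand side of every FD is a superkey, so BCNF is satisfied.

BCNF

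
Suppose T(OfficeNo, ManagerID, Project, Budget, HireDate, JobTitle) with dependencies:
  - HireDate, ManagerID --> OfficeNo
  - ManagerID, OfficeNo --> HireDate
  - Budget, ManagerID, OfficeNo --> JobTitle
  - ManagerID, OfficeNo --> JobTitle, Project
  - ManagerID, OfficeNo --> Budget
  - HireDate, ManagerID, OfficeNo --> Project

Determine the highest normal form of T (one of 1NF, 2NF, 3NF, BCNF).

Candidate keys: {HireDate, ManagerID}, {ManagerID, OfficeNo}. Prime attributes: {HireDate, ManagerID, OfficeNo}.
Each dependency's left side is a superkey — BCNF holds.

BCNF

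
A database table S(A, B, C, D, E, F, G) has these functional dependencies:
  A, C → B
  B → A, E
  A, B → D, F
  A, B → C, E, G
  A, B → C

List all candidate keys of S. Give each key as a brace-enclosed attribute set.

{A, C}, {B}

{B} is a candidate key since {B}⁺ = {A, B, C, D, E, F, G} covers every attribute.
{A, C} is a candidate key since {A, C}⁺ = {A, B, C, D, E, F, G} covers every attribute.
No proper subset of any of these is a key, and no other minimal superkey exists.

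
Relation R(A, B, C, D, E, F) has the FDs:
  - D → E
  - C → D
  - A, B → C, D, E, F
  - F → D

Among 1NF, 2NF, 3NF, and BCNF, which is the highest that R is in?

Candidate key: {A, B}. Prime attributes: {A, B}.
For D → E we have {D}⁺ = {D, E}; {D} is not a superkey, so BCNF fails.
Because {E} is non-prime and the left side of D → E is not a superkey, the relation is not in 3NF.
No proper subset of a key has a non-prime attribute in its closure, so there is no partial dependency; 2NF holds.

2NF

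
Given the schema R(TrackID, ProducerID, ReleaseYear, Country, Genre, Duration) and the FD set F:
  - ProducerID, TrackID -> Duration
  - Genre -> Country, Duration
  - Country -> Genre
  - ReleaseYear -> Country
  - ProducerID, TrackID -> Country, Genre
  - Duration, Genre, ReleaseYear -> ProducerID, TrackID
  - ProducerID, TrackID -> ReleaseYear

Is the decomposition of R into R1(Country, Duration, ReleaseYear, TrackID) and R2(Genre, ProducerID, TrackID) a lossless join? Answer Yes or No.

No

Common attributes: {TrackID}; their closure is {TrackID}.
R1 ⊄ {TrackID} and R2 ⊄ {TrackID}, so the split is lossy.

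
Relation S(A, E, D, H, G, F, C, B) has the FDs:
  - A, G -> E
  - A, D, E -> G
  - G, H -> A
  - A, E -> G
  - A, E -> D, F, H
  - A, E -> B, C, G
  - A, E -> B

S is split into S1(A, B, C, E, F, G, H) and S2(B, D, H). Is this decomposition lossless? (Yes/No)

No

The shared attributes are {B, H} and {B, H}⁺ = {B, H}.
Neither S1 nor S2 is contained in that closure, so the decomposition is lossy.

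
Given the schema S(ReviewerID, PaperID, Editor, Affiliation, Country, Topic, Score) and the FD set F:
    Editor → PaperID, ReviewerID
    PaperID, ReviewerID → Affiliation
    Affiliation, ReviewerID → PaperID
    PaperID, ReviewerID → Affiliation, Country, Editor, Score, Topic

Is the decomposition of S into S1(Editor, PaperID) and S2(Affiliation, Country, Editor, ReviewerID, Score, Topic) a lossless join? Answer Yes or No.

Common attributes: {Editor}; their closure is {Affiliation, Country, Editor, PaperID, ReviewerID, Score, Topic}.
S1 is contained in that closure, so S1 ∩ S2 → S1 holds and the join is lossless.

Yes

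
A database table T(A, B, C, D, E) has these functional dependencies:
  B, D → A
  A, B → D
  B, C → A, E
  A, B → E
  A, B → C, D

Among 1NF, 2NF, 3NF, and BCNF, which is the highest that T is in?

BCNF

Candidate keys: {A, B}, {B, C}, {B, D}. Prime attributes: {A, B, C, D}.
Each dependency's left side is a superkey — BCNF holds.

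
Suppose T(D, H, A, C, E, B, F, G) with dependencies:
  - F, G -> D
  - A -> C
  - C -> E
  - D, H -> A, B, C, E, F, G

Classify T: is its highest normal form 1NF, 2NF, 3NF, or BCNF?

Candidate keys: {D, H}, {F, G, H}. Prime attributes: {D, F, G, H}.
For F, G -> D we have {F, G}⁺ = {D, F, G}; {F, G} is not a superkey, so BCNF fails.
Because {C} is non-prime and the left side of A -> C is not a superkey, the relation is not in 3NF.
No non-prime attribute depends on a proper subset of any candidate key, so 2NF holds.

2NF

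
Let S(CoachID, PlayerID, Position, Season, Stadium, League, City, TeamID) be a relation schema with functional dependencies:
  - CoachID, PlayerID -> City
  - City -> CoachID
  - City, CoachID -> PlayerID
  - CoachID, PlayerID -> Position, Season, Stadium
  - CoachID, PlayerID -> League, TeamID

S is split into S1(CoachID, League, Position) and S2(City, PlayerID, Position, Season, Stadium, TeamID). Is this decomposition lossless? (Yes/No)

S1 ∩ S2 = {Position}; its closure under F is {Position}.
S1 ⊄ {Position} and S2 ⊄ {Position}, so the split is lossy.

No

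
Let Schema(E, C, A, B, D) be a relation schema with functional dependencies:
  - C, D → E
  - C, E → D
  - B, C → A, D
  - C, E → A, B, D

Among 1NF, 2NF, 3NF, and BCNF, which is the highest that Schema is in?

BCNF

Candidate keys: {B, C}, {C, D}, {C, E}. Prime attributes: {B, C, D, E}.
Each dependency's left side is a superkey — BCNF holds.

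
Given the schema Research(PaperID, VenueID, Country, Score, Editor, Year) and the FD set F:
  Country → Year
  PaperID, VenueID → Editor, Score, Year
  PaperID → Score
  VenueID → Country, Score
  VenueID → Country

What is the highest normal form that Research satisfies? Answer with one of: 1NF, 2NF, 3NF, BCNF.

Candidate key: {PaperID, VenueID}. Prime attributes: {PaperID, VenueID}.
For Country → Year we have {Country}⁺ = {Country, Year}; {Country} is not a superkey, so BCNF fails.
Country → Year determines the non-prime attribute {Year} from a non-superkey — 3NF is violated.
{PaperID} is a proper subset of the key {PaperID, VenueID}, and {PaperID}⁺ contains the non-prime attribute {Score} — a partial dependency, so 2NF is violated.

1NF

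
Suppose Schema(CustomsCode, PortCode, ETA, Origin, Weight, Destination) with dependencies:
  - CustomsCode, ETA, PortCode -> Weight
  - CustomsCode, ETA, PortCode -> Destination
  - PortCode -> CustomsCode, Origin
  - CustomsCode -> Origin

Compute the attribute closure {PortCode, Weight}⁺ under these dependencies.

Start with {PortCode, Weight}.
PortCode -> CustomsCode, Origin applies; add {CustomsCode, Origin} → now {CustomsCode, Origin, PortCode, Weight}.
No further FD applies.

{CustomsCode, Origin, PortCode, Weight}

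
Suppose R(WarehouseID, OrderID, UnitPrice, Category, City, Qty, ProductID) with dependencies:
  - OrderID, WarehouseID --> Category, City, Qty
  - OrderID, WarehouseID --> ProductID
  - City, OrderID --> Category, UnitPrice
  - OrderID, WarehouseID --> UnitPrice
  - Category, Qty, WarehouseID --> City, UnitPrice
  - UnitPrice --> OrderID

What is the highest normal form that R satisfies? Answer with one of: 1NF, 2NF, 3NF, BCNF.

Candidate keys: {Category, Qty, WarehouseID}, {OrderID, WarehouseID}, {UnitPrice, WarehouseID}. Prime attributes: {Category, OrderID, Qty, UnitPrice, WarehouseID}.
City, OrderID --> Category, UnitPrice: {City, OrderID}⁺ = {Category, City, OrderID, UnitPrice}, which is not all of the attributes, so the left side is not a superkey — BCNF is violated.
But every attribute on its right side ({Category, UnitPrice}) is prime, and the same holds for every other non-superkey FD, so 3NF still holds.

3NF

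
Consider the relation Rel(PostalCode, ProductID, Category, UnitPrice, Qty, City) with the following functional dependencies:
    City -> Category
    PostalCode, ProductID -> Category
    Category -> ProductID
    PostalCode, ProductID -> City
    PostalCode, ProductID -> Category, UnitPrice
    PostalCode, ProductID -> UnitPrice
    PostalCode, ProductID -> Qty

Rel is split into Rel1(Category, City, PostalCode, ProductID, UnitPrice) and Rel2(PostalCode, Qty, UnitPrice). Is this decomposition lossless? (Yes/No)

The shared attributes are {PostalCode, UnitPrice} and {PostalCode, UnitPrice}⁺ = {PostalCode, UnitPrice}.
Neither Rel1 nor Rel2 is contained in that closure, so the decomposition is lossy.

No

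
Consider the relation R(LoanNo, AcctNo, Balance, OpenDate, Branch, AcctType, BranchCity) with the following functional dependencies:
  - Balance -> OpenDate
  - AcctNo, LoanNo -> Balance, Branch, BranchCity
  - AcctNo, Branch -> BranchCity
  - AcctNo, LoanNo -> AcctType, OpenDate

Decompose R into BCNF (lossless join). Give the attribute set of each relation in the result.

{AcctNo, AcctType, Balance, Branch, LoanNo}; {AcctNo, Branch, BranchCity}; {Balance, OpenDate}

Candidate key of the original relation: {AcctNo, LoanNo}.
{AcctNo, AcctType, Balance, Branch, BranchCity, LoanNo, OpenDate}: {Balance} determines {Balance, OpenDate} here but is not a superkey — split on Balance -> OpenDate, giving {Balance, OpenDate} and {AcctNo, AcctType, Balance, Branch, BranchCity, LoanNo}.
{Balance, OpenDate}: every determinant is a superkey — BCNF.
{AcctNo, AcctType, Balance, Branch, BranchCity, LoanNo}: {AcctNo, Branch} determines {AcctNo, Branch, BranchCity} here but is not a superkey — split on AcctNo, Branch -> BranchCity, giving {AcctNo, Branch, BranchCity} and {AcctNo, AcctType, Balance, Branch, LoanNo}.
{AcctNo, Branch, BranchCity}: every determinant is a superkey — BCNF.
{AcctNo, AcctType, Balance, Branch, LoanNo}: every determinant is a superkey — BCNF.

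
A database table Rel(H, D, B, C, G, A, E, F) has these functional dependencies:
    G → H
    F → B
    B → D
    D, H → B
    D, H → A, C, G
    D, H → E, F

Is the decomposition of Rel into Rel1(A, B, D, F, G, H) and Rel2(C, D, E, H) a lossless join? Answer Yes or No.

Common attributes: {D, H}; their closure is {A, B, C, D, E, F, G, H}.
Since Rel1 ⊆ {A, B, C, D, E, F, G, H}, the intersection is a superkey of Rel1; the decomposition is lossless.

Yes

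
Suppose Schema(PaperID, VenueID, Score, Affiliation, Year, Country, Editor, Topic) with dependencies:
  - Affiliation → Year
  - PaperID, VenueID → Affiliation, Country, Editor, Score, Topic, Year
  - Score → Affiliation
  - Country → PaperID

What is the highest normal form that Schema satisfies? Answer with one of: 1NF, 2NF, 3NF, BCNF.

2NF

Candidate keys: {Country, VenueID}, {PaperID, VenueID}. Prime attributes: {Country, PaperID, VenueID}.
Affiliation → Year: {Affiliation}⁺ = {Affiliation, Year}, which is not all of the attributes, so the left side is not a superkey — BCNF is violated.
Because {Year} is non-prime and the left side of Affiliation → Year is not a superkey, the relation is not in 3NF.
No proper subset of a key has a non-prime attribute in its closure, so there is no partial dependency; 2NF holds.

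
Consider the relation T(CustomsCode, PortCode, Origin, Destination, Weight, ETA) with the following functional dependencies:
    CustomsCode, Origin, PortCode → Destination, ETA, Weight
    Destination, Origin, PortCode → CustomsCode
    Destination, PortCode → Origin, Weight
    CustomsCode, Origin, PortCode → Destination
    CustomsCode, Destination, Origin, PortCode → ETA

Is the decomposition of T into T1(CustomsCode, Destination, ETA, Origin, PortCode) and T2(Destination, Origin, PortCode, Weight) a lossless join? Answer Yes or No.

Yes

T1 ∩ T2 = {Destination, Origin, PortCode}; its closure under F is {CustomsCode, Destination, ETA, Origin, PortCode, Weight}.
T1 is contained in that closure, so T1 ∩ T2 → T1 holds and the join is lossless.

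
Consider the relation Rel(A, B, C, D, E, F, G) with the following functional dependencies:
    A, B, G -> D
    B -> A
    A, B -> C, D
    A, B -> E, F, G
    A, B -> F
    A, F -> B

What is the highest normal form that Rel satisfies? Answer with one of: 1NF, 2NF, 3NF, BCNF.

BCNF

Candidate keys: {A, F}, {B}. Prime attributes: {A, B, F}.
Each dependency's left side is a superkey — BCNF holds.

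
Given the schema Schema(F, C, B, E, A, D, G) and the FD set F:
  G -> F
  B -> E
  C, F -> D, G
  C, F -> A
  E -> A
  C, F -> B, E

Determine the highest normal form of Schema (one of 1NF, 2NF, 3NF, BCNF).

2NF

Candidate keys: {C, F}, {C, G}. Prime attributes: {C, F, G}.
For G -> F we have {G}⁺ = {F, G}; {G} is not a superkey, so BCNF fails.
B -> E determines the non-prime attribute {E} from a non-superkey — 3NF is violated.
No proper subset of a key has a non-prime attribute in its closure, so there is no partial dependency; 2NF holds.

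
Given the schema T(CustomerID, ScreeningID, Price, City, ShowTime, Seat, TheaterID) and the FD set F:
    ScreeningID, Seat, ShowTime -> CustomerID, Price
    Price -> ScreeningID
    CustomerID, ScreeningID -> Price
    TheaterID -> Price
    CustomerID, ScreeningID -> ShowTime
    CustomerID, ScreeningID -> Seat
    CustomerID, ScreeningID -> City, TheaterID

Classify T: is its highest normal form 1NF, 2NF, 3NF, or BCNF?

3NF

Candidate keys: {CustomerID, Price}, {CustomerID, ScreeningID}, {CustomerID, TheaterID}, {Price, Seat, ShowTime}, {ScreeningID, Seat, ShowTime}, {Seat, ShowTime, TheaterID}. Prime attributes: {CustomerID, Price, ScreeningID, Seat, ShowTime, TheaterID}.
Price -> ScreeningID: {Price}⁺ = {Price, ScreeningID}, which is not all of the attributes, so the left side is not a superkey — BCNF is violated.
But every attribute on its right side ({ScreeningID}) is prime, and the same holds for every other non-superkey FD, so 3NF still holds.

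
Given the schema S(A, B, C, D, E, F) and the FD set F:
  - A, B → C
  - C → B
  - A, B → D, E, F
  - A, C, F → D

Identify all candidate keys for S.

{A} never appears on the right of any FD, so every key must include it.
{A, B}⁺ = {A, B, C, D, E, F}, which is every attribute, so {A, B} is a candidate key.
{A, C}⁺ = {A, B, C, D, E, F}, which is every attribute, so {A, C} is a candidate key.
No proper subset of any of these is a key, and no other minimal superkey exists.

{A, B}, {A, C}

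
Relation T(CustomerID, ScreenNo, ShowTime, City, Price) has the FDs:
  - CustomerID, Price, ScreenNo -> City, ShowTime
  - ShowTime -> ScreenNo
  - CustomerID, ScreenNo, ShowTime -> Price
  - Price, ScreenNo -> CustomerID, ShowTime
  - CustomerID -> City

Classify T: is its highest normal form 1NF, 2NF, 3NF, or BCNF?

Candidate keys: {CustomerID, ShowTime}, {Price, ScreenNo}, {Price, ShowTime}. Prime attributes: {CustomerID, Price, ScreenNo, ShowTime}.
ShowTime -> ScreenNo: {ShowTime}⁺ = {ScreenNo, ShowTime}, which is not all of the attributes, so the left side is not a superkey — BCNF is violated.
CustomerID -> City has non-prime {City} on the right and a non-superkey on the left, so 3NF fails.
The proper key subset {CustomerID} of {CustomerID, ShowTime} determines non-prime {City}, so the relation is not even in 2NF.

1NF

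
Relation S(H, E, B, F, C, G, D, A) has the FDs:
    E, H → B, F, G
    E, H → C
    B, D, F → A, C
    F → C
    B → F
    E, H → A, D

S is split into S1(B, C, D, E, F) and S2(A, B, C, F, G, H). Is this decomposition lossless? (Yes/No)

No

The shared attributes are {B, C, F} and {B, C, F}⁺ = {B, C, F}.
Neither S1 nor S2 is contained in that closure, so the decomposition is lossy.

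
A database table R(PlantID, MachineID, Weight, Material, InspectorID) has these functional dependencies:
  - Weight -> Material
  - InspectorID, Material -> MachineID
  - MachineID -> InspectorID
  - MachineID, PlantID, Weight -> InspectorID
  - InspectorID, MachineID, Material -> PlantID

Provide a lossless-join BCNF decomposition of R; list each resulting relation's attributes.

{InspectorID, MachineID}; {MachineID, PlantID, Weight}; {Material, Weight}

Candidate keys of the original relation: {InspectorID, Weight}, {MachineID, Weight}.
In {InspectorID, MachineID, Material, PlantID, Weight}, {Weight} is not a superkey ({Weight}⁺ restricted to this set is {Material, Weight}), so split on Weight -> Material into {Material, Weight} and {InspectorID, MachineID, PlantID, Weight}.
{Material, Weight} has no BCNF violation.
In {InspectorID, MachineID, PlantID, Weight}, {MachineID} is not a superkey ({MachineID}⁺ restricted to this set is {InspectorID, MachineID}), so split on MachineID -> InspectorID into {InspectorID, MachineID} and {MachineID, PlantID, Weight}.
{InspectorID, MachineID} has no BCNF violation.
{MachineID, PlantID, Weight} has no BCNF violation.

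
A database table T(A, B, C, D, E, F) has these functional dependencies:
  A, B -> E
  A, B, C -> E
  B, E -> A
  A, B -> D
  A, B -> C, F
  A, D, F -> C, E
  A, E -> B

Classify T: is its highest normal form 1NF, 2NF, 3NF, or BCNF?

BCNF

Candidate keys: {A, B}, {A, D, F}, {A, E}, {B, E}. Prime attributes: {A, B, D, E, F}.
Each dependency's left side is a superkey — BCNF holds.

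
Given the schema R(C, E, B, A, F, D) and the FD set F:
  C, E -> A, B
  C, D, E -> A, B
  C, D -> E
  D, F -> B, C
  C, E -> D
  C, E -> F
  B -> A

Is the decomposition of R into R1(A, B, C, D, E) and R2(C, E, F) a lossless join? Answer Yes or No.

Yes

R1 ∩ R2 = {C, E}; its closure under F is {A, B, C, D, E, F}.
R1 is contained in that closure, so R1 ∩ R2 -> R1 holds and the join is lossless.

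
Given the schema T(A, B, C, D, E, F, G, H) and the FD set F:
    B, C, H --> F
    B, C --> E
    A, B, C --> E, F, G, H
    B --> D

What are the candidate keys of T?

{A, B, C}

Attributes never on any right-hand side: {A, B, C} — every candidate key must contain all of them.
{A, B, C}⁺ = {A, B, C, D, E, F, G, H}, which is every attribute, so {A, B, C} is a candidate key.
No other minimal set has full closure, so this is the only candidate key.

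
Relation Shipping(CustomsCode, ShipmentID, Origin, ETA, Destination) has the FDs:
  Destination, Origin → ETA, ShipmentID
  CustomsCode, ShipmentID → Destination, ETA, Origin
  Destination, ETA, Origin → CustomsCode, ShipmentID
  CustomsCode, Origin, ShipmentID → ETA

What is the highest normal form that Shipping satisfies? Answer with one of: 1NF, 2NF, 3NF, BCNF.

Candidate keys: {CustomsCode, ShipmentID}, {Destination, Origin}. Prime attributes: {CustomsCode, Destination, Origin, ShipmentID}.
The left-hand side of every FD is a superkey, so BCNF is satisfied.

BCNF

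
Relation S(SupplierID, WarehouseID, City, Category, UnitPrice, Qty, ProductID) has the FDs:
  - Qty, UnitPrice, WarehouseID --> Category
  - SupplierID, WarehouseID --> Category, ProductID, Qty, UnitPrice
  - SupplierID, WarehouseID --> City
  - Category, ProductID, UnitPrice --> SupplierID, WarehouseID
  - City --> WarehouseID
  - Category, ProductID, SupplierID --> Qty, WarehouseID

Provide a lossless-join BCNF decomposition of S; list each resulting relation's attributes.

Candidate keys of the original relation: {Category, ProductID, SupplierID}, {Category, ProductID, UnitPrice}, {City, ProductID, Qty, UnitPrice}, {City, SupplierID}, {ProductID, Qty, UnitPrice, WarehouseID}, {SupplierID, WarehouseID}.
{Category, City, ProductID, Qty, SupplierID, UnitPrice, WarehouseID}: {Qty, UnitPrice, WarehouseID} determines {Category, Qty, UnitPrice, WarehouseID} here but is not a superkey — split on Qty, UnitPrice, WarehouseID --> Category, giving {Category, Qty, UnitPrice, WarehouseID} and {City, ProductID, Qty, SupplierID, UnitPrice, WarehouseID}.
{Category, Qty, UnitPrice, WarehouseID} has no BCNF violation.
{City, ProductID, Qty, SupplierID, UnitPrice, WarehouseID}: {City} determines {City, WarehouseID} here but is not a superkey — split on City --> WarehouseID, giving {City, WarehouseID} and {City, ProductID, Qty, SupplierID, UnitPrice}.
{City, WarehouseID} has no BCNF violation.
{City, ProductID, Qty, SupplierID, UnitPrice} has no BCNF violation.

{Category, Qty, UnitPrice, WarehouseID}; {City, ProductID, Qty, SupplierID, UnitPrice}; {City, WarehouseID}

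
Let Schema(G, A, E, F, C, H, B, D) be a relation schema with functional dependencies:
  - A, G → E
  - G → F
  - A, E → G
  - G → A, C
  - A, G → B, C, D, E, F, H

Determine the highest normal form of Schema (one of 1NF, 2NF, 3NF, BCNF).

BCNF

Candidate keys: {A, E}, {G}. Prime attributes: {A, E, G}.
Each dependency's left side is a superkey — BCNF holds.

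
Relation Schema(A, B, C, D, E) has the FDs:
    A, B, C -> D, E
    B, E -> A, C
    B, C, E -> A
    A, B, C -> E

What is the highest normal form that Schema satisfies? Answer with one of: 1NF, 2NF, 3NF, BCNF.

BCNF

Candidate keys: {A, B, C}, {B, E}. Prime attributes: {A, B, C, E}.
The left-hand side of every FD is a superkey, so BCNF is satisfied.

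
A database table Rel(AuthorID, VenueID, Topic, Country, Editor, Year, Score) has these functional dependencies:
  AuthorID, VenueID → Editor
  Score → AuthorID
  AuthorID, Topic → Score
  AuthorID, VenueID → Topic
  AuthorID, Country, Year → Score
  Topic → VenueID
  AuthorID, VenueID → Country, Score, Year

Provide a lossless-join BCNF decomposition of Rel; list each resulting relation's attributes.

{AuthorID, Score}; {Country, Editor, Score, Topic, Year}; {Topic, VenueID}

Candidate keys of the original relation: {AuthorID, Topic}, {AuthorID, VenueID}, {Score, Topic}, {Score, VenueID}.
In {AuthorID, Country, Editor, Score, Topic, VenueID, Year}, {Score} is not a superkey ({Score}⁺ restricted to this set is {AuthorID, Score}), so split on Score → AuthorID into {AuthorID, Score} and {Country, Editor, Score, Topic, VenueID, Year}.
{AuthorID, Score} is in BCNF.
In {Country, Editor, Score, Topic, VenueID, Year}, {Topic} is not a superkey ({Topic}⁺ restricted to this set is {Topic, VenueID}), so split on Topic → VenueID into {Topic, VenueID} and {Country, Editor, Score, Topic, Year}.
{Topic, VenueID} is in BCNF.
{Country, Editor, Score, Topic, Year} is in BCNF.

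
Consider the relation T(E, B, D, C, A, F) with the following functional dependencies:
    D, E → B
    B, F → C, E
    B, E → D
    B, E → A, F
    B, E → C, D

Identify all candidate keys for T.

Closure of {B, E} is {A, B, C, D, E, F}, the whole schema; {B, E} is a candidate key.
Closure of {B, F} is {A, B, C, D, E, F}, the whole schema; {B, F} is a candidate key.
Closure of {D, E} is {A, B, C, D, E, F}, the whole schema; {D, E} is a candidate key.
These are minimal and exhaustive — every other superkey contains one of them.

{B, E}, {B, F}, {D, E}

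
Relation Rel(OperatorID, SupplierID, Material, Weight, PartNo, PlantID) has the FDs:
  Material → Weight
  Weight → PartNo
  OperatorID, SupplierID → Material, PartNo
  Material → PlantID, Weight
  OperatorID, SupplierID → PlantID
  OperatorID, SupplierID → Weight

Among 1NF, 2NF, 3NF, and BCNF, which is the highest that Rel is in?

2NF

Candidate key: {OperatorID, SupplierID}. Prime attributes: {OperatorID, SupplierID}.
Material → Weight: {Material}⁺ = {Material, PartNo, PlantID, Weight}, which is not all of the attributes, so the left side is not a superkey — BCNF is violated.
Because {Weight} is non-prime and the left side of Material → Weight is not a superkey, the relation is not in 3NF.
No non-prime attribute depends on a proper subset of any candidate key, so 2NF holds.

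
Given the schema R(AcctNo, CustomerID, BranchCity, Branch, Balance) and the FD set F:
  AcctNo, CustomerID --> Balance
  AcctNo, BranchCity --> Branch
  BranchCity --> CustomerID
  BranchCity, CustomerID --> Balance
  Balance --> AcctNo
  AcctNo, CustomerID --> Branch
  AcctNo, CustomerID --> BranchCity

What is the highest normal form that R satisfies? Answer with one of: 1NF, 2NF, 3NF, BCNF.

3NF

Candidate keys: {AcctNo, CustomerID}, {Balance, CustomerID}, {BranchCity}. Prime attributes: {AcctNo, Balance, BranchCity, CustomerID}.
Balance --> AcctNo: {Balance}⁺ = {AcctNo, Balance}, which is not all of the attributes, so the left side is not a superkey — BCNF is violated.
Its right-hand attributes {AcctNo} are all prime, as are those of every other non-superkey FD — the relation is in 3NF.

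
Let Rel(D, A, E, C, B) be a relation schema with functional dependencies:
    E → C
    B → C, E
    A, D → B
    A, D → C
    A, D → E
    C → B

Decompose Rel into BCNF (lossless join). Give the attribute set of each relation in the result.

{A, D, E}; {B, C, E}

Candidate key of the original relation: {A, D}.
Within {A, B, C, D, E}: {E}⁺ ∩ {A, B, C, D, E} = {B, C, E}, not the whole set, so E → B, C violates BCNF; decompose into {B, C, E} and {A, D, E}.
{B, C, E} has no BCNF violation.
{A, D, E} has no BCNF violation.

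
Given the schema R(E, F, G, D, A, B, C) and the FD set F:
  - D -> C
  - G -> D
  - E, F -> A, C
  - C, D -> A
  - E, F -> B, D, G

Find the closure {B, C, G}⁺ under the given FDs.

Start with {B, C, G}.
G -> D applies; add {D} → now {B, C, D, G}.
C, D -> A applies; add {A} → now {A, B, C, D, G}.
No further FD applies.

{A, B, C, D, G}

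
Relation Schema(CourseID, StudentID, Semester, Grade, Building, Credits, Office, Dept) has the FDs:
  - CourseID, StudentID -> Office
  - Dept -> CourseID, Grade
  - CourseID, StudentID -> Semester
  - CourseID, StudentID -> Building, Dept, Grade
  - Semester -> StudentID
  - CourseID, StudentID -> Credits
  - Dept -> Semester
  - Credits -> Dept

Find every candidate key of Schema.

{Credits}⁺ = {Building, CourseID, Credits, Dept, Grade, Office, Semester, StudentID} — all of the relation — so {Credits} is a candidate key.
{Dept}⁺ = {Building, CourseID, Credits, Dept, Grade, Office, Semester, StudentID} — all of the relation — so {Dept} is a candidate key.
{CourseID, Semester}⁺ = {Building, CourseID, Credits, Dept, Grade, Office, Semester, StudentID} — all of the relation — so {CourseID, Semester} is a candidate key.
{CourseID, StudentID}⁺ = {Building, CourseID, Credits, Dept, Grade, Office, Semester, StudentID} — all of the relation — so {CourseID, StudentID} is a candidate key.
These are minimal and exhaustive — every other superkey contains one of them.

{CourseID, Semester}, {CourseID, StudentID}, {Credits}, {Dept}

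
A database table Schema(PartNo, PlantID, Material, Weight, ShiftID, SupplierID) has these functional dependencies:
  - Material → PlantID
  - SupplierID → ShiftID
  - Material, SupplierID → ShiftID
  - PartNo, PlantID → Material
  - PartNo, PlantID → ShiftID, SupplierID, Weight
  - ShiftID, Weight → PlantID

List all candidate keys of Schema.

{Material, PartNo}, {PartNo, PlantID}, {PartNo, ShiftID, Weight}, {PartNo, SupplierID, Weight}

No FD produces {PartNo}, so it must be in every candidate key.
{Material, PartNo}⁺ = {Material, PartNo, PlantID, ShiftID, SupplierID, Weight} — all of the relation — so {Material, PartNo} is a candidate key.
{PartNo, PlantID}⁺ = {Material, PartNo, PlantID, ShiftID, SupplierID, Weight} — all of the relation — so {PartNo, PlantID} is a candidate key.
{PartNo, ShiftID, Weight}⁺ = {Material, PartNo, PlantID, ShiftID, SupplierID, Weight} — all of the relation — so {PartNo, ShiftID, Weight} is a candidate key.
{PartNo, SupplierID, Weight}⁺ = {Material, PartNo, PlantID, ShiftID, SupplierID, Weight} — all of the relation — so {PartNo, SupplierID, Weight} is a candidate key.
No proper subset of any of these is a key, and no other minimal superkey exists.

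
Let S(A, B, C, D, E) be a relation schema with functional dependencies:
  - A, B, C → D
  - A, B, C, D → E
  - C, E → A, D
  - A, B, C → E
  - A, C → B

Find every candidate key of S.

{C} never appears on the right of any FD, so every key must include it.
{A, C} is a candidate key since {A, C}⁺ = {A, B, C, D, E} covers every attribute.
{C, E} is a candidate key since {C, E}⁺ = {A, B, C, D, E} covers every attribute.
These are minimal and exhaustive — every other superkey contains one of them.

{A, C}, {C, E}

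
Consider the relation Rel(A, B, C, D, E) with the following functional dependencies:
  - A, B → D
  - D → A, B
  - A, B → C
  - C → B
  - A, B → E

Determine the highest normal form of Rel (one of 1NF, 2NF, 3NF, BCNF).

Candidate keys: {A, B}, {A, C}, {D}. Prime attributes: {A, B, C, D}.
For C → B we have {C}⁺ = {B, C}; {C} is not a superkey, so BCNF fails.
But every attribute on its right side ({B}) is prime, and the same holds for every other non-superkey FD, so 3NF still holds.

3NF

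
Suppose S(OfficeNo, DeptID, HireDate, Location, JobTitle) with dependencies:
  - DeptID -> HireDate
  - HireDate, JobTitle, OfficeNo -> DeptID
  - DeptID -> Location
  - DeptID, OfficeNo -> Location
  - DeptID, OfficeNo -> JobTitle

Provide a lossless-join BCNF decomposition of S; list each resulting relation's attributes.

{DeptID, HireDate, Location}; {DeptID, JobTitle, OfficeNo}

Candidate keys of the original relation: {DeptID, OfficeNo}, {HireDate, JobTitle, OfficeNo}.
{DeptID, HireDate, JobTitle, Location, OfficeNo}: {DeptID} determines {DeptID, HireDate, Location} here but is not a superkey — split on DeptID -> HireDate, Location, giving {DeptID, HireDate, Location} and {DeptID, JobTitle, OfficeNo}.
{DeptID, HireDate, Location} is in BCNF.
{DeptID, JobTitle, OfficeNo} is in BCNF.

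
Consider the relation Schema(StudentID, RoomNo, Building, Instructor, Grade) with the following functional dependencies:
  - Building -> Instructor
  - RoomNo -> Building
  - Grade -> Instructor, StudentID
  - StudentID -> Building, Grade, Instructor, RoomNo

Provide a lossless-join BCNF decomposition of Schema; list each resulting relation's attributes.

{Building, Instructor}; {Building, RoomNo}; {Grade, RoomNo, StudentID}

Candidate keys of the original relation: {Grade}, {StudentID}.
{Building, Grade, Instructor, RoomNo, StudentID}: {Building} determines {Building, Instructor} here but is not a superkey — split on Building -> Instructor, giving {Building, Instructor} and {Building, Grade, RoomNo, StudentID}.
{Building, Instructor}: every determinant is a superkey — BCNF.
{Building, Grade, RoomNo, StudentID}: {RoomNo} determines {Building, RoomNo} here but is not a superkey — split on RoomNo -> Building, giving {Building, RoomNo} and {Grade, RoomNo, StudentID}.
{Building, RoomNo}: every determinant is a superkey — BCNF.
{Grade, RoomNo, StudentID}: every determinant is a superkey — BCNF.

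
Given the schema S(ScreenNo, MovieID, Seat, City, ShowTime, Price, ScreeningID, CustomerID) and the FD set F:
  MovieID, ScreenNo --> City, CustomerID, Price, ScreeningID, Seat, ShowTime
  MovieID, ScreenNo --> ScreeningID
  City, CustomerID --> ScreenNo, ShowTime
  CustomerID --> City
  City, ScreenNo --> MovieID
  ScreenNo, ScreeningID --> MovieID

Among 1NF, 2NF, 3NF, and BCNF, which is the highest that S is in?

Candidate keys: {City, ScreenNo}, {CustomerID}, {MovieID, ScreenNo}, {ScreenNo, ScreeningID}. Prime attributes: {City, CustomerID, MovieID, ScreenNo, ScreeningID}.
Each dependency's left side is a superkey — BCNF holds.

BCNF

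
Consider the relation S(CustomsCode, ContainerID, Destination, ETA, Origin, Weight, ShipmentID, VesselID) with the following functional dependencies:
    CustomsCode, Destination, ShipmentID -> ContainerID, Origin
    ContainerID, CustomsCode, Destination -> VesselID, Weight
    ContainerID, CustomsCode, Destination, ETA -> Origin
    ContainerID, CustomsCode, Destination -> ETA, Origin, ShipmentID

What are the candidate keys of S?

{CustomsCode, Destination} never appear on the right of any FD, so every key must include all of them.
{ContainerID, CustomsCode, Destination}⁺ = {ContainerID, CustomsCode, Destination, ETA, Origin, ShipmentID, VesselID, Weight} — all of the relation — so {ContainerID, CustomsCode, Destination} is a candidate key.
{CustomsCode, Destination, ShipmentID}⁺ = {ContainerID, CustomsCode, Destination, ETA, Origin, ShipmentID, VesselID, Weight} — all of the relation — so {CustomsCode, Destination, ShipmentID} is a candidate key.
These are minimal and exhaustive — every other superkey contains one of them.

{ContainerID, CustomsCode, Destination}, {CustomsCode, Destination, ShipmentID}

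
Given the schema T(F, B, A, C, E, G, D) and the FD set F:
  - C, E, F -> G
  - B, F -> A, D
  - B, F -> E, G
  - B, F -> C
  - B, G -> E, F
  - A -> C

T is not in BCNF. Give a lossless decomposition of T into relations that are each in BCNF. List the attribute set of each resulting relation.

Candidate keys of the original relation: {B, F}, {B, G}.
Within {A, B, C, D, E, F, G}: {C, E, F}⁺ ∩ {A, B, C, D, E, F, G} = {C, E, F, G}, not the whole set, so C, E, F -> G violates BCNF; decompose into {C, E, F, G} and {A, B, C, D, E, F}.
{C, E, F, G} has no BCNF violation.
Within {A, B, C, D, E, F}: {A}⁺ ∩ {A, B, C, D, E, F} = {A, C}, not the whole set, so A -> C violates BCNF; decompose into {A, C} and {A, B, D, E, F}.
{A, C} has no BCNF violation.
{A, B, D, E, F} has no BCNF violation.

{A, B, D, E, F}; {A, C}; {C, E, F, G}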